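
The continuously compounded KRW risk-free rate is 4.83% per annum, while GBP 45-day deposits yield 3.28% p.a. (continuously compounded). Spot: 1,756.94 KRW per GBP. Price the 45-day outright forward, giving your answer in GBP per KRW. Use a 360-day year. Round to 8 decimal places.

T = 45/360 years.
KRW growth factor: e^(0.0483×45/360) = 1.0060558.
Growth of 1 GBP over T: e^(0.0328×45/360) = 1.0041084.
CIP: F = S · (grow KRW)/(grow GBP) = 1756.94 × 1.0060558/1.0041084 = 1760.347 KRW per GBP.
Quoted the other way: 1/1760.347 = 0.00056807 GBP per KRW.

0.00056807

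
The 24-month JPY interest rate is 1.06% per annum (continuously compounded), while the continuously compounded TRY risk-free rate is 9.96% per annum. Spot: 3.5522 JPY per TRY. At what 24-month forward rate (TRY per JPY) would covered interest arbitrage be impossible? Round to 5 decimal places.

0.33636

T = 2 years.
JPY growth factor: e^(0.0106×2) = 1.0214263.
TRY accumulates by e^(0.0996×2) = 1.220426.
CIP: F = S · (grow JPY)/(grow TRY) = 3.5522 × 1.0214263/1.220426 = 2.972987 JPY per TRY.
Quoted the other way: 1/2.972987 = 0.33636 TRY per JPY.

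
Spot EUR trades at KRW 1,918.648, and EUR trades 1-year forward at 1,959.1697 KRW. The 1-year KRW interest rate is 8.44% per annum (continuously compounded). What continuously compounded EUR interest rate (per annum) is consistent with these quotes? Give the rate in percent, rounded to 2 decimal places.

T = 1 year.
F/S = 1959.1697/1918.648 = 1.0211199 = (growth of KRW) / (growth of EUR).
KRW growth factor: e^(0.0844×1) = 1.088064.
So the EUR growth factor = 1.0655595.
r = ln(1.0655595)/1 = 0.063500 → 6.35%.

6.35%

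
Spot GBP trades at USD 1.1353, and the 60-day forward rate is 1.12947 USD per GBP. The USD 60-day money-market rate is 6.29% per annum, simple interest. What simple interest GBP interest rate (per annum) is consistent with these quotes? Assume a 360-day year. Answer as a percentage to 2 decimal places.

T = 60/360 years.
CIP gives F = S · g_USD/g_GBP, so g_USD/g_GBP = 1.12947/1.1353 = 0.9948648.
The USD side grows by 1 + 0.0629×60/360 = 1.0104833.
That pins the GBP growth at 1.0156991.
(1.0156991 − 1)/T = 0.094195, i.e. 9.42%.

9.42%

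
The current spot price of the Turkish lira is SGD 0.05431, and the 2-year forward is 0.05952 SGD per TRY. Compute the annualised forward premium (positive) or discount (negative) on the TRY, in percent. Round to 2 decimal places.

+4.80%

T = 2 years.
(F − S)/S = (0.05952 − 0.05431)/0.05431 = 0.0959308.
Per annum: 0.0959308 / 2 = 0.047965 = 4.80%.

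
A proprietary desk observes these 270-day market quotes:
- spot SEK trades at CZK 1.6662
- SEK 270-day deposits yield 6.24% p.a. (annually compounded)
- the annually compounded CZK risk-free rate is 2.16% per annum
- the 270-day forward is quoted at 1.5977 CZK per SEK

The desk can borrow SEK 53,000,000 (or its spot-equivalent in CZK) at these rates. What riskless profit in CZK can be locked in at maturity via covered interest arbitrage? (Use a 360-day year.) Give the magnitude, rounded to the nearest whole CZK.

CZK 1,124,470

T = 270/360 years.
Invest the SEK and cover forward: 53,000,000 × 1.0464441308 × 1.5977 = CZK 88,610,900.75.
Convert at spot and invest in CZK: 53,000,000 × 1.6662 × 1.0161566489 = CZK 89,735,371.05.
The quoted forward undervalues SEK, so borrow SEK, convert to CZK at spot, deposit the CZK at 2.16%, and buy SEK forward at 1.5977 to cover the loan.
Arbitrage profit = |88,610,900.75 − 89,735,371.05| = CZK 1,124,470.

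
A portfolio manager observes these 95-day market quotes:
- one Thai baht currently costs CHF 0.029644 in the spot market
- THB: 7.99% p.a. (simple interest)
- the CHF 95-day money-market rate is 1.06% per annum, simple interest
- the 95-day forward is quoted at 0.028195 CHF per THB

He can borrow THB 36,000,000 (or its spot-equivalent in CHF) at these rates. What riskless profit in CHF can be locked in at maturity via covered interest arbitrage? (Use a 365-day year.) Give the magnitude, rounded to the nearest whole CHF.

T = 95/365 years.
Invest the THB and cover forward: 36,000,000 × 1.02079589 × 0.028195 = CHF 1,036,128.24.
Convert at spot and invest in CHF: 36,000,000 × 0.029644 × 1.002758904 = CHF 1,070,128.26.
The quoted forward undervalues THB, so borrow THB, convert to CHF at spot, deposit the CHF at 1.06%, and buy THB forward at 0.028195 to cover the loan.
Arbitrage profit = |1,036,128.24 − 1,070,128.26| = CHF 34,000.

CHF 34,000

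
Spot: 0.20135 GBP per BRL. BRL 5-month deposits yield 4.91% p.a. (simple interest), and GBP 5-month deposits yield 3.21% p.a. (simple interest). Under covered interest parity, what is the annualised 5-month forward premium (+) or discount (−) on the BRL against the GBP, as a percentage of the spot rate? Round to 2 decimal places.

-1.67%

T = 5/12 years.
CIP forward (GBP per BRL) = 0.20135 × 1.013375/1.0204583 = 0.19995237.
(F − S)/S ÷ T = (0.19995237 − 0.20135)/0.20135/(5/12) = -0.016659 → -1.67%.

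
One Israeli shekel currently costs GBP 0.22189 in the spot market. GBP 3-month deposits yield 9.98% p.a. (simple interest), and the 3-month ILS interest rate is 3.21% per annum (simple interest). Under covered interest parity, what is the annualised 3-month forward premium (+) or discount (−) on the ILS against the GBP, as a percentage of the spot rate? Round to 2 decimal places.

+6.72%

T = 3/12 years.
F = S · g_GBP/g_ILS = 0.22189 × 1.024950/1.008025 = 0.22561559.
Annualised premium = (F − S)/S × (1/T) = (0.22561559 − 0.22189)/0.22189 ÷ (3/12) = 6.72%.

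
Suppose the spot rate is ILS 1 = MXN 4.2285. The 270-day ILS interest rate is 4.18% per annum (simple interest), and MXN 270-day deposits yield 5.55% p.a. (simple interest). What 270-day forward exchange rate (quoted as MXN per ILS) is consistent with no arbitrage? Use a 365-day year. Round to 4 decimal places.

4.2701

T = 270/365 years.
Growth of 1 MXN over T: 1 + 0.0555×270/365 = 1.0410548.
ILS growth factor: 1 + 0.0418×270/365 = 1.0309205.
So F = 4.2285 × 1.0410548 / 1.0309205 = 4.270068 (MXN/ILS).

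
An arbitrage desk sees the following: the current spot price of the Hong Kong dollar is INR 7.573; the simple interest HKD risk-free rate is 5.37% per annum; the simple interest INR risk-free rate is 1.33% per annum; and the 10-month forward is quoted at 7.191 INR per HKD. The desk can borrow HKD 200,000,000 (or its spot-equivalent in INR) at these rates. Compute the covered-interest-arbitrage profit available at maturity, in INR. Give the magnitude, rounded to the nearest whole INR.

INR 28,827,367

T = 10/12 years.
Route A — deposit HKD, sell forward: 200,000,000 × 1.044750 × 7.191 = INR 1,502,559,450.00.
Route B — convert at spot, deposit INR: 200,000,000 × 7.573 × 1.011083333333 = INR 1,531,386,816.67.
The quoted forward undervalues HKD, so borrow HKD, convert to INR at spot, deposit the INR at 1.33%, and buy HKD forward at 7.191 to cover the loan.
Profit = 1,531,386,816.67 − 1,502,559,450.00 = INR 28,827,367.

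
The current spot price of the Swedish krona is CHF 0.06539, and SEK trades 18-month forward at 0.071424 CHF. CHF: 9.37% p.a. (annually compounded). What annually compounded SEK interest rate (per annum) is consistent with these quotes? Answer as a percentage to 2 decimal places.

T = 18/12 years.
CIP gives F = S · g_CHF/g_SEK, so g_CHF/g_SEK = 0.071424/0.06539 = 1.0922771.
CHF growth factor: (1 + 0.0937)^(18/12) = 1.1437927.
Hence g_SEK = 1.0471635.
Annualise: 1.0471635^(12/18) − 1 = 0.031200 = 3.12%.

3.12%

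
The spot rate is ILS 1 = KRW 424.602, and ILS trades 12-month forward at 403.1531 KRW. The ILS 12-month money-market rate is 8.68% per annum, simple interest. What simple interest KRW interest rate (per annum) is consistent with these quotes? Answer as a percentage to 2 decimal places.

T = 1 year.
By CIP, F/S equals the KRW-to-ILS growth ratio: 403.1531/424.602 = 0.9494847.
ILS growth factor: 1 + 0.0868×1 = 1.086800.
So the KRW growth factor = 1.031900.
(1.031900 − 1)/T = 0.031900, i.e. 3.19%.

3.19%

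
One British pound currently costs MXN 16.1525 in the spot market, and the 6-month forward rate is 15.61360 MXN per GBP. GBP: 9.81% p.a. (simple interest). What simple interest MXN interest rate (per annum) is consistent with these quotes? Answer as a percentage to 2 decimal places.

T = 6/12 years.
F/S = 15.6136/16.1525 = 0.9666367 = (growth of MXN) / (growth of GBP).
GBP growth factor: 1 + 0.0981×6/12 = 1.049050.
Hence g_MXN = 1.0140502.
r = (1.0140502 − 1)/(6/12) = 0.028100 → 2.81%.

2.81%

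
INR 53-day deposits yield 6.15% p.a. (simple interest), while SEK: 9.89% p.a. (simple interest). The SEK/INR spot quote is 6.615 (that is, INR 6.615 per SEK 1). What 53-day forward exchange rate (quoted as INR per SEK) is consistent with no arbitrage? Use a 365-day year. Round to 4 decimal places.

6.5796

T = 53/365 years.
INR accumulates by 1 + 0.0615×53/365 = 1.0089301.
SEK growth factor: 1 + 0.0989×53/365 = 1.0143608.
So F = 6.615 × 1.0089301 / 1.0143608 = 6.579585 (INR/SEK).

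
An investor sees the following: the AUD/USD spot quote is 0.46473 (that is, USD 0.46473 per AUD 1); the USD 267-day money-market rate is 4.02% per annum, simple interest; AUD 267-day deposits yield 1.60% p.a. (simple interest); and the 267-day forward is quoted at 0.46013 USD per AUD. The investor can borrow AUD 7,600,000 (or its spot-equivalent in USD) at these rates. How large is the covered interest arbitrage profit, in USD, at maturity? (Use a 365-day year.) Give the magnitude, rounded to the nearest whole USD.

USD 97,893

T = 267/365 years.
Route A — deposit AUD, sell forward: 7,600,000 × 1.01170411 × 0.46013 = USD 3,537,917.13.
Route B — convert at spot, deposit USD: 7,600,000 × 0.46473 × 1.029406575 = USD 3,635,810.49.
The quoted forward undervalues AUD, so borrow AUD, convert to USD at spot, deposit the USD at 4.02%, and buy AUD forward at 0.46013 to cover the loan.
The gap between the two covered legs is USD 97,893.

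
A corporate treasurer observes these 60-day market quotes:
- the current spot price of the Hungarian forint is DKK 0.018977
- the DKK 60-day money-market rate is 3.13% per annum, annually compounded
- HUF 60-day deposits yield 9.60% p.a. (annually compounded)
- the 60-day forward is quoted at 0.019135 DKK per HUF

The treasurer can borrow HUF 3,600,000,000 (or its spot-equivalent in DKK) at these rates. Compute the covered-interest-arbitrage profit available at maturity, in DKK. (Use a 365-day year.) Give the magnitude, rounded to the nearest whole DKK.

DKK 1,267,679

T = 60/365 years.
Invest the HUF and cover forward: 3,600,000,000 × 1.0151826824 × 0.019135 = DKK 69,931,874.26.
Convert at spot and invest in DKK: 3,600,000,000 × 0.018977 × 1.0050791803 = DKK 68,664,195.38.
The quoted forward overvalues HUF, so borrow DKK, buy HUF at spot, deposit the HUF at 9.60%, and sell the proceeds forward at 0.019135.
Arbitrage profit = |69,931,874.26 − 68,664,195.38| = DKK 1,267,679.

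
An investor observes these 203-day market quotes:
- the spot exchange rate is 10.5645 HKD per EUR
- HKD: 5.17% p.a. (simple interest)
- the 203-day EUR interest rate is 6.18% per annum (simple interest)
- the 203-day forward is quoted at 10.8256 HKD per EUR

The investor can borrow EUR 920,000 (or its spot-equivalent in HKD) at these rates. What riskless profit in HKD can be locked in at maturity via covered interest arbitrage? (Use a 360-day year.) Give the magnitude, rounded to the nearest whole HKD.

HKD 303,937

T = 203/360 years.
Route A — deposit EUR, sell forward: 920,000 × 1.034848333 × 10.8256 = HKD 10,306,625.78.
Route B — convert at spot, deposit HKD: 920,000 × 10.5645 × 1.029153056 = HKD 10,002,688.46.
The quoted forward overvalues EUR, so borrow HKD, buy EUR at spot, deposit the EUR at 6.18%, and sell the proceeds forward at 10.8256.
Profit = 10,306,625.78 − 10,002,688.46 = HKD 303,937.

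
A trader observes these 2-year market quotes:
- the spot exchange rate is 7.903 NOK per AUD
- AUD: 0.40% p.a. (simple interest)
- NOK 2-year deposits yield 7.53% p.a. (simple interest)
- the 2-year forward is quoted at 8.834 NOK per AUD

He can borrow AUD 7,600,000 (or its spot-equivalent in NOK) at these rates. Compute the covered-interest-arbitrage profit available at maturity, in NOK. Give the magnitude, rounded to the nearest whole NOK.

NOK 1,432,750

T = 2 years.
Keep in AUD, deliver into the forward: 7,600,000·1.008000·8.834 = NOK 67,675,507.20.
Swap to NOK now, deposit: 7,600,000·7.903·1.150600 = NOK 69,108,257.68.
The quoted forward undervalues AUD, so borrow AUD, convert to NOK at spot, deposit the NOK at 7.53%, and buy AUD forward at 8.834 to cover the loan.
Arbitrage profit = |67,675,507.20 − 69,108,257.68| = NOK 1,432,750.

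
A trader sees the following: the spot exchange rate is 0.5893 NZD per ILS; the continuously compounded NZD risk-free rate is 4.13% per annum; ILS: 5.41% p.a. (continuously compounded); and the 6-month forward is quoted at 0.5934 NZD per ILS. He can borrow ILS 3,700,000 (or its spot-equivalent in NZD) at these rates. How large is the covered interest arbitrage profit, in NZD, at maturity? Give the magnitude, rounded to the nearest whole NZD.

T = 6/12 years.
Invest the ILS and cover forward: 3,700,000 × 1.027419172 × 0.5934 = NZD 2,255,780.99.
Convert at spot and invest in NZD: 3,700,000 × 0.5893 × 1.020864686 = NZD 2,225,903.57.
The quoted forward overvalues ILS, so borrow NZD, buy ILS at spot, deposit the ILS at 5.41%, and sell the proceeds forward at 0.5934.
Profit = 2,255,780.99 − 2,225,903.57 = NZD 29,877.

NZD 29,877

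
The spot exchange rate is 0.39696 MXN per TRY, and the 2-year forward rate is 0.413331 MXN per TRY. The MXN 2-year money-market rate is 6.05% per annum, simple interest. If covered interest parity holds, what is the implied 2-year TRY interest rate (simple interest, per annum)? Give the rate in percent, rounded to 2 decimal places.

3.83%

T = 2 years.
F/S = 0.413331/0.39696 = 1.0412409 = (growth of MXN) / (growth of TRY).
The MXN side grows by 1 + 0.0605×2 = 1.121000.
Hence g_TRY = 1.076600.
(1.076600 − 1)/T = 0.038300, i.e. 3.83%.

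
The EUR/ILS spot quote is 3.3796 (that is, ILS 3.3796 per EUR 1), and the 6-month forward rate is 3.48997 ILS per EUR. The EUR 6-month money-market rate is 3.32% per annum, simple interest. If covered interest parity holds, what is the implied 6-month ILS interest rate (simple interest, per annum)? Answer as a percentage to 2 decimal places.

T = 6/12 years.
By CIP, F/S equals the ILS-to-EUR growth ratio: 3.48997/3.3796 = 1.0326577.
EUR growth factor: 1 + 0.0332×6/12 = 1.016600.
So the ILS growth factor = 1.0497998.
r = (1.0497998 − 1)/(6/12) = 0.099600 → 9.96%.

9.96%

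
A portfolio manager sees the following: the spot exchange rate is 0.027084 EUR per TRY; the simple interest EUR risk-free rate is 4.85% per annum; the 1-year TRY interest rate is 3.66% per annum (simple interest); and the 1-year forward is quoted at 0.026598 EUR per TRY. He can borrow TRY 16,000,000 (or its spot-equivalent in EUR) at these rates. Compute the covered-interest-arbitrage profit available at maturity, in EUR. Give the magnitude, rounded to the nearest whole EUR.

EUR 13,217

T = 1 year.
Keep in TRY, deliver into the forward: 16,000,000·1.036600·0.026598 = EUR 441,143.79.
Swap to EUR now, deposit: 16,000,000·0.027084·1.048500 = EUR 454,361.18.
The quoted forward undervalues TRY, so borrow TRY, convert to EUR at spot, deposit the EUR at 4.85%, and buy TRY forward at 0.026598 to cover the loan.
The gap between the two covered legs is EUR 13,217.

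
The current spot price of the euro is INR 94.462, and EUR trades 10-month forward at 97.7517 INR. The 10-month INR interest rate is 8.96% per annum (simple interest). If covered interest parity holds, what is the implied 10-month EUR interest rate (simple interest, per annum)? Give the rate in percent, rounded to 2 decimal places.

4.62%

T = 10/12 years.
F/S = 97.7517/94.462 = 1.0348256 = (growth of INR) / (growth of EUR).
INR growth factor: 1 + 0.0896×10/12 = 1.0746667.
Hence g_EUR = 1.0385003.
r = (1.0385003 − 1)/(10/12) = 0.046200 → 4.62%.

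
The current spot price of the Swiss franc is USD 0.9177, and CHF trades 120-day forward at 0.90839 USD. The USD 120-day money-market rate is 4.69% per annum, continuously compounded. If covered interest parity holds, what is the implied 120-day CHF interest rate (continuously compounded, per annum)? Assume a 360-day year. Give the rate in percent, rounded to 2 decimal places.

7.75%

T = 120/360 years.
CIP gives F = S · g_USD/g_CHF, so g_USD/g_CHF = 0.90839/0.9177 = 0.9898551.
The USD side grows by e^(0.0469×120/360) = 1.0157562.
So the CHF growth factor = 1.0261666.
Take logs: ln 1.0261666 / (120/360) = 0.077490, so 7.75%.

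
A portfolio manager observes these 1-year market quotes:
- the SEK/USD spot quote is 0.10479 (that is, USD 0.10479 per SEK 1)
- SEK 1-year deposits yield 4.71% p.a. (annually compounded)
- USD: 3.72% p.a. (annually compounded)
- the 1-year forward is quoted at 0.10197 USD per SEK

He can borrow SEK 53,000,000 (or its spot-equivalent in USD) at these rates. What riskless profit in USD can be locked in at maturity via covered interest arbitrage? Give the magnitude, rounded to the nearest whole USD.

T = 1 year.
Invest the SEK and cover forward: 53,000,000 × 1.047100 × 0.10197 = USD 5,658,957.71.
Convert at spot and invest in USD: 53,000,000 × 0.10479 × 1.037200 = USD 5,760,473.96.
The quoted forward undervalues SEK, so borrow SEK, convert to USD at spot, deposit the USD at 3.72%, and buy SEK forward at 0.10197 to cover the loan.
The gap between the two covered legs is USD 101,516.

USD 101,516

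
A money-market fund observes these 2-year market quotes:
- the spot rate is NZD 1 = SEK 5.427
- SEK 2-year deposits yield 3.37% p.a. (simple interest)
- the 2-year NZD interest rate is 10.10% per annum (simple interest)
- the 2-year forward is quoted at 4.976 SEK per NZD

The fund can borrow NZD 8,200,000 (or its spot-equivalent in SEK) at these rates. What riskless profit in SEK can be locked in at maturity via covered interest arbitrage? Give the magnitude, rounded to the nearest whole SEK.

SEK 1,544,652

T = 2 years.
Keep in NZD, deliver into the forward: 8,200,000·1.202000·4.976 = SEK 49,045,446.40.
Swap to SEK now, deposit: 8,200,000·5.427·1.067400 = SEK 47,500,794.36.
The quoted forward overvalues NZD, so borrow SEK, buy NZD at spot, deposit the NZD at 10.10%, and sell the proceeds forward at 4.976.
Profit = 49,045,446.40 − 47,500,794.36 = SEK 1,544,652.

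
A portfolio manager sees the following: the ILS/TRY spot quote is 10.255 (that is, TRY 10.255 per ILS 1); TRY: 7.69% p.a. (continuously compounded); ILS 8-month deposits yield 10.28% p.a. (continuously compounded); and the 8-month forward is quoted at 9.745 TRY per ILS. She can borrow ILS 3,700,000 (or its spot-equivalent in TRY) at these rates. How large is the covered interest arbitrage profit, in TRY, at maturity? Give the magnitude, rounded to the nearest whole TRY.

T = 8/12 years.
Route A — deposit ILS, sell forward: 3,700,000 × 1.0709363222 × 9.745 = TRY 38,614,215.50.
Route B — convert at spot, deposit TRY: 3,700,000 × 10.255 × 1.0526035501 = TRY 39,939,462.80.
The quoted forward undervalues ILS, so borrow ILS, convert to TRY at spot, deposit the TRY at 7.69%, and buy ILS forward at 9.745 to cover the loan.
Arbitrage profit = |38,614,215.50 − 39,939,462.80| = TRY 1,325,247.

TRY 1,325,247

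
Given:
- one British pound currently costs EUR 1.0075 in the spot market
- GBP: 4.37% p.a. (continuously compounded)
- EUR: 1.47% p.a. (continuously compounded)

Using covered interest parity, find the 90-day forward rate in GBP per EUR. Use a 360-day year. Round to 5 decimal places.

T = 90/360 years.
Growth of 1 EUR over T: e^(0.0147×90/360) = 1.0036818.
GBP growth factor: e^(0.0437×90/360) = 1.0109849.
Forward (EUR per GBP) = 1.0075 × 1.0036818 / 1.0109849 = 1.000222.
Quoted the other way: 1/1.000222 = 0.99978 GBP per EUR.

0.99978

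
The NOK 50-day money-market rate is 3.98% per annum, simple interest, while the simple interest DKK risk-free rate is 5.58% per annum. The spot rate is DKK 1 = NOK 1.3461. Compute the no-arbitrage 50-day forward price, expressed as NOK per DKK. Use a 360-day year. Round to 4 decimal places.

1.3431

T = 50/360 years.
NOK accumulates by 1 + 0.0398×50/360 = 1.0055278.
DKK accumulates by 1 + 0.0558×50/360 = 1.007750.
CIP: F = S · (grow NOK)/(grow DKK) = 1.3461 × 1.0055278/1.007750 = 1.343132 NOK per DKK.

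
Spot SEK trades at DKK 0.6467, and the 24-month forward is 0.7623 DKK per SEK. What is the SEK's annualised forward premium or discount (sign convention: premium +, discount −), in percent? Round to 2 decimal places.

T = 2 years.
SEK trades forward at +17.87537% vs spot over the period.
Per annum: 0.1787537 / 2 = 0.089377 = 8.94%.

+8.94%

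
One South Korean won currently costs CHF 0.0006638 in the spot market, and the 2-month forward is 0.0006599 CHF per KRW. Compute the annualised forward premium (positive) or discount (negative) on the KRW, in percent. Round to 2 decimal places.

T = 2/12 years.
Period premium: (0.0006599 − 0.0006638)/0.0006638 = -0.0058753.
Per annum: -0.0058753 / (2/12) = -0.035252 = -3.53%.

-3.53%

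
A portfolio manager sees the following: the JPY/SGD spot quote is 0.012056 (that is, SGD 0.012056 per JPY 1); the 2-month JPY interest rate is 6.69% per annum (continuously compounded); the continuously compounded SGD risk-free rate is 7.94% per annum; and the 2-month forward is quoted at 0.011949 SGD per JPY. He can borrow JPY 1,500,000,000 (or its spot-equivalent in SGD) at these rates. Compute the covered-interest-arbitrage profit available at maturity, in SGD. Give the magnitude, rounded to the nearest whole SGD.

SGD 200,437

T = 2/12 years.
Invest the JPY and cover forward: 1,500,000,000 × 1.0112123929 × 0.011949 = SGD 18,124,465.32.
Convert at spot and invest in SGD: 1,500,000,000 × 0.012056 × 1.0133212814 = SGD 18,324,902.05.
The quoted forward undervalues JPY, so borrow JPY, convert to SGD at spot, deposit the SGD at 7.94%, and buy JPY forward at 0.011949 to cover the loan.
The gap between the two covered legs is SGD 200,437.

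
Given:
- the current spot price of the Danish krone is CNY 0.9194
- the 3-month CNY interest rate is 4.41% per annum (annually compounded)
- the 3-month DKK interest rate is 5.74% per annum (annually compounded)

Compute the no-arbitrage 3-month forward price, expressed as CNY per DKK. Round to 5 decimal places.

T = 3/12 years.
CNY accumulates by (1 + 0.0441)^(3/12) = 1.0108472.
DKK accumulates by (1 + 0.0574)^(3/12) = 1.0140511.
So F = 0.9194 × 1.0108472 / 1.0140511 = 0.9164952 (CNY/DKK).

0.91650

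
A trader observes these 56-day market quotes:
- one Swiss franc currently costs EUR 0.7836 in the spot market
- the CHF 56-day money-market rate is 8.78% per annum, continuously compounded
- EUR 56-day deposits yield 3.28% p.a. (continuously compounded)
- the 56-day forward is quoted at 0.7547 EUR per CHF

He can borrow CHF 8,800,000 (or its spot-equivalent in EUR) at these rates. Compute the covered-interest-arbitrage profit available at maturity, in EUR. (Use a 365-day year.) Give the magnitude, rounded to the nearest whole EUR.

T = 56/365 years.
Route A — deposit CHF, sell forward: 8,800,000 × 1.013561823 × 0.7547 = EUR 6,731,428.95.
Route B — convert at spot, deposit EUR: 8,800,000 × 0.7836 × 1.005045012 = EUR 6,930,468.79.
The quoted forward undervalues CHF, so borrow CHF, convert to EUR at spot, deposit the EUR at 3.28%, and buy CHF forward at 0.7547 to cover the loan.
The gap between the two covered legs is EUR 199,040.

EUR 199,040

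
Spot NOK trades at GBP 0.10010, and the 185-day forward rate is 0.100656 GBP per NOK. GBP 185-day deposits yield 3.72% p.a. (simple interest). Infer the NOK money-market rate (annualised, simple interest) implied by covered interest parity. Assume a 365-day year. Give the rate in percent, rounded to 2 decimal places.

2.61%

T = 185/365 years.
CIP gives F = S · g_GBP/g_NOK, so g_GBP/g_NOK = 0.100656/0.1001 = 1.0055544.
GBP growth factor: 1 + 0.0372×185/365 = 1.0188548.
So the NOK growth factor = 1.0132269.
r = (1.0132269 − 1)/(185/365) = 0.026096 → 2.61%.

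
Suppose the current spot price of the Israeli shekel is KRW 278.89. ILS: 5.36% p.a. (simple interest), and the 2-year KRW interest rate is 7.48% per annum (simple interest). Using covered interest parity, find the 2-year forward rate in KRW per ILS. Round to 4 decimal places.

289.5700

T = 2 years.
KRW accumulates by 1 + 0.0748×2 = 1.149600.
Growth of 1 ILS over T: 1 + 0.0536×2 = 1.107200.
So F = 278.89 × 1.149600 / 1.107200 = 289.570036 (KRW/ILS).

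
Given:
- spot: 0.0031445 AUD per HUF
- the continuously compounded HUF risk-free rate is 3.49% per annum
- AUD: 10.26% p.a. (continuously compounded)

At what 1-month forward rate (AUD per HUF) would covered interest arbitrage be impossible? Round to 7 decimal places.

T = 1/12 years.
AUD accumulates by e^(0.1026×1/12) = 1.0085867.
Growth of 1 HUF over T: e^(0.0349×1/12) = 1.0029126.
CIP: F = S · (grow AUD)/(grow HUF) = 0.0031445 × 1.0085867/1.0029126 = 0.003162290 AUD per HUF.

0.0031623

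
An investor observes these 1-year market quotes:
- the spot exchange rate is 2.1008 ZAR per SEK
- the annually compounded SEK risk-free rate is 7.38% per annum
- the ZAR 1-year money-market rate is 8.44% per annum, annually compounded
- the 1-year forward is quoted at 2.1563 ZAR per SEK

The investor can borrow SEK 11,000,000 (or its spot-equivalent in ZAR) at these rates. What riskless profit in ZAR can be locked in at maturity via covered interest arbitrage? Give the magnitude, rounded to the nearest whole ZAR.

T = 1 year.
Invest the SEK and cover forward: 11,000,000 × 1.073800 × 2.1563 = ZAR 25,469,784.34.
Convert at spot and invest in ZAR: 11,000,000 × 2.1008 × 1.084400 = ZAR 25,059,182.72.
The quoted forward overvalues SEK, so borrow ZAR, buy SEK at spot, deposit the SEK at 7.38%, and sell the proceeds forward at 2.1563.
Profit = 25,469,784.34 − 25,059,182.72 = ZAR 410,602.

ZAR 410,602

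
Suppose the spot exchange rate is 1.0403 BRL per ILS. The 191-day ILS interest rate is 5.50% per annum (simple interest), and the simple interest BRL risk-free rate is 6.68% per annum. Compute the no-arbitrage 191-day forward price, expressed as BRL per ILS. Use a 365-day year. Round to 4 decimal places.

1.0465

T = 191/365 years.
Growth of 1 BRL over T: 1 + 0.0668×191/365 = 1.0349556.
Growth of 1 ILS over T: 1 + 0.0550×191/365 = 1.0287808.
So F = 1.0403 × 1.0349556 / 1.0287808 = 1.046544 (BRL/ILS).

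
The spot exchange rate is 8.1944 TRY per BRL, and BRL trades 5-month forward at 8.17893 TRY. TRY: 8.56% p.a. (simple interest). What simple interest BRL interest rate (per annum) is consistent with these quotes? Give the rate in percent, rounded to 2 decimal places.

9.03%

T = 5/12 years.
By CIP, F/S equals the TRY-to-BRL growth ratio: 8.17893/8.1944 = 0.9981121.
TRY growth factor: 1 + 0.0856×5/12 = 1.0356667.
Hence g_BRL = 1.0376256.
(1.0376256 − 1)/T = 0.090301, i.e. 9.03%.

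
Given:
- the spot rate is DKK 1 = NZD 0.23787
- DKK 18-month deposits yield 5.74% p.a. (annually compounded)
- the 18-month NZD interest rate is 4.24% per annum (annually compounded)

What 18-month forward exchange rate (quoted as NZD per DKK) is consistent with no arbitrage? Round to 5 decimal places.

0.23283

T = 18/12 years.
Growth of 1 NZD over T: (1 + 0.0424)^(18/12) = 1.0642695.
Growth of 1 DKK over T: (1 + 0.0574)^(18/12) = 1.087324.
So F = 0.23787 × 1.0642695 / 1.087324 = 0.2328264 (NZD/DKK).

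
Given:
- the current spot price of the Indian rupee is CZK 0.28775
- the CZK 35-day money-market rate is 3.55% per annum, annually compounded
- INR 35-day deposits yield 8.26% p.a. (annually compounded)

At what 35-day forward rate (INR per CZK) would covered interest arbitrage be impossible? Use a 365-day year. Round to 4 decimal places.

T = 35/365 years.
CZK growth factor: (1 + 0.0355)^(35/365) = 1.0033507.
INR growth factor: (1 + 0.0826)^(35/365) = 1.0076394.
Forward (CZK per INR) = 0.28775 × 1.0033507 / 1.0076394 = 0.2865253.
Invert for INR per CZK: 1 / 0.2865253 = 3.4901.

3.4901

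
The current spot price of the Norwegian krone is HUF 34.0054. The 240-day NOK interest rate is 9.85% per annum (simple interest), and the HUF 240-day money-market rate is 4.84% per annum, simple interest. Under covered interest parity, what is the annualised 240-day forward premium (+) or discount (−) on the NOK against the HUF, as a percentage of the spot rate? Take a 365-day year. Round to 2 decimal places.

T = 240/365 years.
No-arbitrage forward: 34.0054 × 1.0318247 / 1.0647671 = 32.9533206 HUF/NOK.
Annualised premium = (F − S)/S × (1/T) = (32.9533206 − 34.0054)/34.0054 ÷ (240/365) = -4.71%.

-4.71%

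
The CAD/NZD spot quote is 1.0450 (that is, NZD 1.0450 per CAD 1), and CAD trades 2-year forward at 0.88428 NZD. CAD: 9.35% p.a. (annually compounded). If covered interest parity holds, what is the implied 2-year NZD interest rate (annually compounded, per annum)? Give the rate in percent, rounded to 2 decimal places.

T = 2 years.
By CIP, F/S equals the NZD-to-CAD growth ratio: 0.88428/1.045 = 0.8462010.
The CAD side grows by (1 + 0.0935)^2 = 1.1957422.
So the NZD growth factor = 1.0118382.
Annualise: 1.0118382^(1/2) − 1 = 0.005902 = 0.59%.

0.59%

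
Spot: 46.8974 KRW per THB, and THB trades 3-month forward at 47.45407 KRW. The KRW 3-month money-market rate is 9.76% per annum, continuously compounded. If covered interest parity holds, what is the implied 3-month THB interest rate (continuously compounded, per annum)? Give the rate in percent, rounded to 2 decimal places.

T = 3/12 years.
CIP gives F = S · g_KRW/g_THB, so g_KRW/g_THB = 47.45407/46.8974 = 1.0118700.
The KRW side grows by e^(0.0976×3/12) = 1.0247001.
That pins the THB growth at 1.0126796.
Take logs: ln 1.0126796 / (3/12) = 0.050400, so 5.04%.

5.04%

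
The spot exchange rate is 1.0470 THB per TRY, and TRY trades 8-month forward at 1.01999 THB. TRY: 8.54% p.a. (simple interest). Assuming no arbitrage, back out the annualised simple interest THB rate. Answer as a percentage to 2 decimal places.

T = 8/12 years.
F/S = 1.01999/1.047 = 0.9742025 = (growth of THB) / (growth of TRY).
TRY growth factor: 1 + 0.0854×8/12 = 1.0569333.
So the THB growth factor = 1.0296671.
(1.0296671 − 1)/T = 0.044501, i.e. 4.45%.

4.45%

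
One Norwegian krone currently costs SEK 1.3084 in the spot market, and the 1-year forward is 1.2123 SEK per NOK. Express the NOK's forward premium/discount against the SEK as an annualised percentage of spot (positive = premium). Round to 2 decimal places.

-7.34%

T = 1 year.
(F − S)/S = (1.2123 − 1.3084)/1.3084 = -0.0734485.
×(1/T) gives -7.34% p.a.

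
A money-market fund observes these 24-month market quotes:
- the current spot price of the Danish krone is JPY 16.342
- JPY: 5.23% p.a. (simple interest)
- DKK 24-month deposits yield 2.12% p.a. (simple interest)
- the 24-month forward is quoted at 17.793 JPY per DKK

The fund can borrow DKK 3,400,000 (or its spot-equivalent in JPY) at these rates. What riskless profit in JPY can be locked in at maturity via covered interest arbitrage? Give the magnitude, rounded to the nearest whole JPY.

T = 2 years.
Keep in DKK, deliver into the forward: 3,400,000·1.042400·17.793 = JPY 63,061,238.88.
Swap to JPY now, deposit: 3,400,000·16.342·1.104600 = JPY 61,374,668.88.
The quoted forward overvalues DKK, so borrow JPY, buy DKK at spot, deposit the DKK at 2.12%, and sell the proceeds forward at 17.793.
Profit = 63,061,238.88 − 61,374,668.88 = JPY 1,686,570.

JPY 1,686,570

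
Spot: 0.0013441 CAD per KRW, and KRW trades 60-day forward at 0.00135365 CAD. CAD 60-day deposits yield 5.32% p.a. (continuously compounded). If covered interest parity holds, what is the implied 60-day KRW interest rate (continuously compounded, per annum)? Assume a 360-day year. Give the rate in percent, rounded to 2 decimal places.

1.07%

T = 60/360 years.
F/S = 0.00135365/0.0013441 = 1.0071051 = (growth of CAD) / (growth of KRW).
The CAD side grows by e^(0.0532×60/360) = 1.0089061.
That pins the KRW growth at 1.0017883.
Take logs: ln 1.0017883 / (60/360) = 0.010720, so 1.07%.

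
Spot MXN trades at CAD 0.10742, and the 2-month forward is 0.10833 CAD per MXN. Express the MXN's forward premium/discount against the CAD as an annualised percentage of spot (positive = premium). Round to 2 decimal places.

+5.08%

T = 2/12 years.
Period premium: (0.10833 − 0.10742)/0.10742 = 0.0084714.
Per annum: 0.0084714 / (2/12) = 0.050828 = 5.08%.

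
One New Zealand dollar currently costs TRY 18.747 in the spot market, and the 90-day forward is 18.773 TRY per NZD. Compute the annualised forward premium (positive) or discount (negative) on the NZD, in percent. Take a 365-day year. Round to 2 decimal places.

T = 90/365 years.
(F − S)/S = (18.773 − 18.747)/18.747 = 0.0013869.
×(1/T) gives 0.56% p.a.

+0.56%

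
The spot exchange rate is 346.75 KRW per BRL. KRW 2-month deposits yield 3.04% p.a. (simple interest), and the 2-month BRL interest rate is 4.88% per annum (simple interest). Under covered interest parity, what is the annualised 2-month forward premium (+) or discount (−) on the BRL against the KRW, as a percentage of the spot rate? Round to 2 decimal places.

-1.83%

T = 2/12 years.
F = S · g_KRW/g_BRL = 346.75 × 1.0050667/1.0081333 = 345.69524.
Annualised premium = (F − S)/S × (1/T) = (345.69524 − 346.75)/346.75 ÷ (2/12) = -1.83%.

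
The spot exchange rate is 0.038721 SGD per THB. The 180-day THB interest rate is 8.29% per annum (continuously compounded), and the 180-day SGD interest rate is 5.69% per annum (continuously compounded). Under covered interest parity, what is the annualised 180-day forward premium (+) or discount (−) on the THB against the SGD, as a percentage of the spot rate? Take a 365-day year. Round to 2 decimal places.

-2.58%

T = 180/365 years.
CIP forward (SGD per THB) = 0.038721 × 1.0284577/1.0417294 = 0.038227692.
(F − S)/S ÷ T = (0.038227692 − 0.038721)/0.038721/(180/365) = -0.025834 → -2.58%.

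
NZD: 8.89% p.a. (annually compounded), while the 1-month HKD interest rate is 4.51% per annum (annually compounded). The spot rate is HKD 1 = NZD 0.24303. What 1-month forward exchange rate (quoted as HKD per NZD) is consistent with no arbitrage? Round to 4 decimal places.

4.1007

T = 1/12 years.
Growth of 1 NZD over T: (1 + 0.0889)^(1/12) = 1.0071226.
HKD accumulates by (1 + 0.0451)^(1/12) = 1.0036828.
So F = 0.24303 × 1.0071226 / 1.0036828 = 0.2438629 (NZD/HKD).
Invert for HKD per NZD: 1 / 0.2438629 = 4.1007.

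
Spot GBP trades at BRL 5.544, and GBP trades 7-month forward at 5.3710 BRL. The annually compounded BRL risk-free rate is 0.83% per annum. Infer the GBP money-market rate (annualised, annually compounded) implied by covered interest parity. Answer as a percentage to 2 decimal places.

6.46%

T = 7/12 years.
By CIP, F/S equals the BRL-to-GBP growth ratio: 5.371/5.544 = 0.9687951.
BRL growth factor: (1 + 0.0083)^(7/12) = 1.0048333.
That pins the GBP growth at 1.037199.
r = 1.037199^(12/7) − 1 = 0.064614 → 6.46%.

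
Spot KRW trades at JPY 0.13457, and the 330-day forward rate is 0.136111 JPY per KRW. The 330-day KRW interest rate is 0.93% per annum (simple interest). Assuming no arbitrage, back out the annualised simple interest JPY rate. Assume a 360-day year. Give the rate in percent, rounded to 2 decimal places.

T = 330/360 years.
CIP gives F = S · g_JPY/g_KRW, so g_JPY/g_KRW = 0.136111/0.13457 = 1.0114513.
KRW growth factor: 1 + 0.0093×330/360 = 1.008525.
Hence g_JPY = 1.0200739.
r = (1.0200739 − 1)/(330/360) = 0.021899 → 2.19%.

2.19%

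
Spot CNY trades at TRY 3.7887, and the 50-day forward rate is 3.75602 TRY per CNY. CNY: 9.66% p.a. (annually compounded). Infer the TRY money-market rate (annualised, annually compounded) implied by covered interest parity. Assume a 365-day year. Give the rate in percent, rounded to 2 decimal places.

T = 50/365 years.
F/S = 3.75602/3.7887 = 0.9913744 = (growth of TRY) / (growth of CNY).
CNY growth factor: (1 + 0.0966)^(50/365) = 1.0127122.
Hence g_TRY = 1.0039769.
r = 1.0039769^(365/50) − 1 = 0.029398 → 2.94%.

2.94%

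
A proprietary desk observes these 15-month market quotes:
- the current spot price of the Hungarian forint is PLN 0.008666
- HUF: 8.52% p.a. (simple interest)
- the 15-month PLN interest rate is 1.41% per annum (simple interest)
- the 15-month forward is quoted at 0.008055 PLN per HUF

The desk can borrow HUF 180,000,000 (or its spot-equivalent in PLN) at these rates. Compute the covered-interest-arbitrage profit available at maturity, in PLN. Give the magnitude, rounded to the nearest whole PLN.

T = 15/12 years.
Invest the HUF and cover forward: 180,000,000 × 1.106500 × 0.008055 = PLN 1,604,314.35.
Convert at spot and invest in PLN: 180,000,000 × 0.008666 × 1.017625 = PLN 1,587,372.89.
The quoted forward overvalues HUF, so borrow PLN, buy HUF at spot, deposit the HUF at 8.52%, and sell the proceeds forward at 0.008055.
The gap between the two covered legs is PLN 16,941.

PLN 16,941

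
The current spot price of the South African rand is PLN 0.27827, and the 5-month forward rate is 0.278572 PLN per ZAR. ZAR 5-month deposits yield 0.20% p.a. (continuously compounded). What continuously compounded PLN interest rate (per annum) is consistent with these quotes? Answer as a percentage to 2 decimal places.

0.46%

T = 5/12 years.
CIP gives F = S · g_PLN/g_ZAR, so g_PLN/g_ZAR = 0.278572/0.27827 = 1.0010853.
The ZAR side grows by e^(0.0020×5/12) = 1.0008337.
So the PLN growth factor = 1.0019199.
Take logs: ln 1.0019199 / (5/12) = 0.004603, so 0.46%.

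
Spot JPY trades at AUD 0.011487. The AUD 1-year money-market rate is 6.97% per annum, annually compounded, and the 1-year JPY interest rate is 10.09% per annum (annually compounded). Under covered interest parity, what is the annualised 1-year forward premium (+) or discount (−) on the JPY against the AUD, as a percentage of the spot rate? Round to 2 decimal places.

T = 1 year.
F = S · g_AUD/g_JPY = 0.011487 × 1.069700/1.100900 = 0.011161453.
Annualised premium = (F − S)/S × (1/T) = (0.011161453 − 0.011487)/0.011487 ÷ 1 = -2.83%.

-2.83%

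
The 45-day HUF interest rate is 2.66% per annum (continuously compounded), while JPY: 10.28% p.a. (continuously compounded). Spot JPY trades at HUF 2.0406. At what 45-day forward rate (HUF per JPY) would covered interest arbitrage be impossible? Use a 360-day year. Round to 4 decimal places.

2.0213

T = 45/360 years.
HUF accumulates by e^(0.0266×45/360) = 1.0033305.
JPY growth factor: e^(0.1028×45/360) = 1.0129329.
CIP: F = S · (grow HUF)/(grow JPY) = 2.0406 × 1.0033305/1.0129329 = 2.021256 HUF per JPY.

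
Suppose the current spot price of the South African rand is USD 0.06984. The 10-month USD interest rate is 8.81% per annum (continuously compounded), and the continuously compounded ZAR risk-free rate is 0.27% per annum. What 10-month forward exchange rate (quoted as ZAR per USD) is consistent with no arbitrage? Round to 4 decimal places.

T = 10/12 years.
USD accumulates by e^(0.0881×10/12) = 1.07617885.
ZAR accumulates by e^(0.0027×10/12) = 1.00225253.
So F = 0.06984 × 1.07617885 / 1.00225253 = 0.074991410 (USD/ZAR).
Quoted the other way: 1/0.074991410 = 13.3349 ZAR per USD.

13.3349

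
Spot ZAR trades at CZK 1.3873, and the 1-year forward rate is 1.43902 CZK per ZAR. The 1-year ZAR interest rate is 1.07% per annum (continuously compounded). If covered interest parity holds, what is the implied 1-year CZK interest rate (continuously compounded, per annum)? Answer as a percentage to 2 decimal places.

T = 1 year.
CIP gives F = S · g_CZK/g_ZAR, so g_CZK/g_ZAR = 1.43902/1.3873 = 1.0372810.
The ZAR side grows by e^(0.0107×1) = 1.0107574.
So the CZK growth factor = 1.0484394.
r = ln(1.0484394)/1 = 0.047303 → 4.73%.

4.73%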